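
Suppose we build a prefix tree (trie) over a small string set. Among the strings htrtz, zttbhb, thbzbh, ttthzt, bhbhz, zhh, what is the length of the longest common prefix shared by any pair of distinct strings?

Equivalently: take the maximum, over all pairs, of their longest common prefix length.
e.g. "thbzbh" and "ttthzt" share the prefix "t" of length 1; no pair shares a longer one.
Longest shared-prefix length: 1

1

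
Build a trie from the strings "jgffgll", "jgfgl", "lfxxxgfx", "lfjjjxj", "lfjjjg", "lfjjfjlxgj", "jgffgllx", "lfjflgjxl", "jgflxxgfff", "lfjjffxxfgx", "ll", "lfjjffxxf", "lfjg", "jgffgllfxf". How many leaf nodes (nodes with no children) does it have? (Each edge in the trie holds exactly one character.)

12

A leaf is a node with no children — equivalently, the end of a word that is not a proper prefix of any other stored word.
Those words: "jgffgllfxf", "jgffgllx", "jgfgl", "jgflxxgfff", "lfjflgjxl", "lfjg", "lfjjffxxfgx", "lfjjfjlxgj", "lfjjjg", "lfjjjxj", "lfxxxgfx", "ll"
Leaf count: 12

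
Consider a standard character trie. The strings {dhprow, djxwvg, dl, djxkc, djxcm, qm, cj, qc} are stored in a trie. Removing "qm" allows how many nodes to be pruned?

A node on "qm"'s path can go only if nothing else ends at it or branches off below it.
The suffix "m" (1 node) is used only by "qm"; the node for "q" still has the child "c", so pruning stops there.
Nodes removed: 1

1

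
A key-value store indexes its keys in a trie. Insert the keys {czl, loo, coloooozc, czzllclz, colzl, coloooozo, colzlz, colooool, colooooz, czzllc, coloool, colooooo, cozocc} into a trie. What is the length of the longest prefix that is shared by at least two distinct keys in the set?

Look for the deepest trie node that still has at least two words in its subtree.
e.g. "colooooz" and "coloooozc" share the prefix "colooooz" of length 8; no pair shares a longer one.
Longest shared-prefix length: 8

8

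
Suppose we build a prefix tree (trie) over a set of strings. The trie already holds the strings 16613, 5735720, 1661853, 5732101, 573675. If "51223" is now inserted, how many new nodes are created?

4

Walking "51223" from the root, the first 1 characters ("5") follow existing edges; "1" is the first miss.
Each of the 4 remaining characters creates one node.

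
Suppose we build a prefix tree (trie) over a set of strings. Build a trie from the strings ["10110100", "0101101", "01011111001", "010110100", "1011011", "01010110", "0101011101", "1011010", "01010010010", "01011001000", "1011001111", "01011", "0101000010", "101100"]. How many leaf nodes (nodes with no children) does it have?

Leaves are exactly the stored words that no other stored word extends.
Those words: "0101000010", "01010010010", "01010110", "0101011101", "01011001000", "010110100", "01011111001", "1011001111", "10110100", "1011011"
Leaf count: 10

10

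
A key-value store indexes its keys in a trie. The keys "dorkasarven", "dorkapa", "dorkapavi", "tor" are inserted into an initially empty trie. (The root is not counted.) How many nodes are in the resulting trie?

18

Insert word by word; a character creates a node only if that edge doesn't already exist:
  "dorkasarven" → 11 new (d, o, r, k, a, s, a, r, v, e, n)
  "dorkapa" → prefix "dorka" already present; 2 new (p, a)
  "dorkapavi" → prefix "dorkapa" already present; 2 new (v, i)
  "tor" → 3 new (t, o, r)
Total nodes = 11 + 2 + 2 + 3 = 18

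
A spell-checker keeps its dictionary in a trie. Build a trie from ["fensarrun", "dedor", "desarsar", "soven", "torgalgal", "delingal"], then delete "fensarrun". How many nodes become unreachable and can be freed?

Walk "fensarrun" from the leaf back toward the root, removing each node that no remaining word uses.
No other word shares any prefix with "fensarrun", so all 9 of its nodes go.
Nodes removed: 9

9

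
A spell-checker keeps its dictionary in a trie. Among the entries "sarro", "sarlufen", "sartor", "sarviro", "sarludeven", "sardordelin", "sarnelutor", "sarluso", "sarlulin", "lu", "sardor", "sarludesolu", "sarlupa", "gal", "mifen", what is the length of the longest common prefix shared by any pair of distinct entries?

Equivalently: take the maximum, over all pairs, of their longest common prefix length.
e.g. "sarludesolu" and "sarludeven" share the prefix "sarlude" of length 7; no pair shares a longer one.
Longest shared-prefix length: 7

7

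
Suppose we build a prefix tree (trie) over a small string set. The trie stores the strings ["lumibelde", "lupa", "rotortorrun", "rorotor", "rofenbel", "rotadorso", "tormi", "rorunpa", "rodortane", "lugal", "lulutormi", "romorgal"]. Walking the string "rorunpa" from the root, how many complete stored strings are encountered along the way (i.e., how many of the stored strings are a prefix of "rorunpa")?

1

Check each prefix of "rorunpa" against the stored set — each match is an end-marker on the path.
Prefixes of the query that are stored words: "rorunpa"
Count: 1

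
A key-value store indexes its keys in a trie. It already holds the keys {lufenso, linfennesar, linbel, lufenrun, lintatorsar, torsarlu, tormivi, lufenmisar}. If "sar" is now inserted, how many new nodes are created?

No existing word starts with "s", so every character of "sar" needs a new node.
3 − 0 = 3 new nodes.

3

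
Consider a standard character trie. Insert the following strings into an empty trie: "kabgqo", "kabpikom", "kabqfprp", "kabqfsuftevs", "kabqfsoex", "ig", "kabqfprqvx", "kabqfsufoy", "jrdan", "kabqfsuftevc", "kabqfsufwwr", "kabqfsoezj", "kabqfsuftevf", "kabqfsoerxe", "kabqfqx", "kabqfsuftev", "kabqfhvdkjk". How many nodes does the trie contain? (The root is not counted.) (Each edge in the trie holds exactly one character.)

For each word, the new-node count is its length minus the longest prefix already in the trie:
  "kabgqo" → 6 new (k, a, b, g, q, o)
  "kabpikom" → prefix "kab" already present; 5 new (p, i, k, o, m)
  "kabqfprp" → prefix "kab" already present; 5 new (q, f, p, r, p)
  "kabqfsuftevs" → prefix "kabqf" already present; 7 new (s, u, f, t, e, v, s)
  "kabqfsoex" → prefix "kabqfs" already present; 3 new (o, e, x)
  "ig" → 2 new (i, g)
  "kabqfprqvx" → prefix "kabqfpr" already present; 3 new (q, v, x)
  "kabqfsufoy" → prefix "kabqfsuf" already present; 2 new (o, y)
  "jrdan" → 5 new (j, r, d, a, n)
  "kabqfsuftevc" → prefix "kabqfsuftev" already present; 1 new (c)
  "kabqfsufwwr" → prefix "kabqfsuf" already present; 3 new (w, w, r)
  "kabqfsoezj" → prefix "kabqfsoe" already present; 2 new (z, j)
  "kabqfsuftevf" → prefix "kabqfsuftev" already present; 1 new (f)
  "kabqfsoerxe" → prefix "kabqfsoe" already present; 3 new (r, x, e)
  "kabqfqx" → prefix "kabqf" already present; 2 new (q, x)
  "kabqfsuftev" → prefix "kabqfsuftev" already present; 0 new (none)
  "kabqfhvdkjk" → prefix "kabqf" already present; 6 new (h, v, d, k, j, k)
Total nodes = 6 + 5 + 5 + 7 + 3 + 2 + 3 + 2 + 5 + 1 + 3 + 2 + 1 + 3 + 2 + 0 + 6 = 56

56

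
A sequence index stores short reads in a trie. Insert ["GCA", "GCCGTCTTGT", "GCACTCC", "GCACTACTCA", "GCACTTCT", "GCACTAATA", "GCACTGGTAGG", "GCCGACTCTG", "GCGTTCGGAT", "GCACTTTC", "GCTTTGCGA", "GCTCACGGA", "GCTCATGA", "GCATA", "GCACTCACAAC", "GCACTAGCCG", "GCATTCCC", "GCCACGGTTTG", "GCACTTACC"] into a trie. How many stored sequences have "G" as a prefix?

Traverse to the node for "G", then collect every word in that subtree.
Matches: "GCA", "GCACTAATA", "GCACTACTCA", "GCACTAGCCG", "GCACTCACAAC", "GCACTCC", "GCACTGGTAGG", "GCACTTACC", "GCACTTCT", "GCACTTTC", "GCATA", "GCATTCCC", "GCCACGGTTTG", "GCCGACTCTG", "GCCGTCTTGT", "GCGTTCGGAT", "GCTCACGGA", "GCTCATGA", "GCTTTGCGA"
Count: 19

19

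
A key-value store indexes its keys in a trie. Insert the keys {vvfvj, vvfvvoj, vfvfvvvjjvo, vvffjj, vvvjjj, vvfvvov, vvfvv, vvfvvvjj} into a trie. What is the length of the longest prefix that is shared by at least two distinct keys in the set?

Look for the deepest trie node that still has at least two words in its subtree.
"vvfvvoj" and "vvfvvov" agree on "vvfvvo" (6 characters) before diverging; nothing deeper is shared.
Longest shared-prefix length: 6

6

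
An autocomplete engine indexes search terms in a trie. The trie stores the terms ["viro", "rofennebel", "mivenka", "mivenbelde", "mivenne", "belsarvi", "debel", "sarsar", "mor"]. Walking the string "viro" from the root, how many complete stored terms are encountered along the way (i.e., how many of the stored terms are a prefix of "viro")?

Traverse "viro" character by character; count nodes along the way that are marked as word ends.
Prefixes of the query that are stored words: "viro"
Count: 1

1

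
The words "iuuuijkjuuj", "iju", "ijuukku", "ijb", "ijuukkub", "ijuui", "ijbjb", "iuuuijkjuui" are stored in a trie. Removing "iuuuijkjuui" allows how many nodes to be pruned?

A node on "iuuuijkjuui"'s path can go only if nothing else ends at it or branches off below it.
The suffix "i" (1 node) is used only by "iuuuijkjuui"; the node for "iuuuijkjuu" still has the child "j", so pruning stops there.
Nodes removed: 1

1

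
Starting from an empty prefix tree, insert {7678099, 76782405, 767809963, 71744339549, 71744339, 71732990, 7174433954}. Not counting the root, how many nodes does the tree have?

28

Trace insertions, counting only characters that open a new branch:
  "7678099" → 7 new (7, 6, 7, 8, 0, 9, 9)
  "76782405" → prefix "7678" already present; 4 new (2, 4, 0, 5)
  "767809963" → prefix "7678099" already present; 2 new (6, 3)
  "71744339549" → prefix "7" already present; 10 new (1, 7, 4, 4, 3, 3, 9, 5, 4, 9)
  "71744339" → prefix "71744339" already present; 0 new (none)
  "71732990" → prefix "717" already present; 5 new (3, 2, 9, 9, 0)
  "7174433954" → prefix "7174433954" already present; 0 new (none)
Total nodes = 7 + 4 + 2 + 10 + 0 + 5 + 0 = 28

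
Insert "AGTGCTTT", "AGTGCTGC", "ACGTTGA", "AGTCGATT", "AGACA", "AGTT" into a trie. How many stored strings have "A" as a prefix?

6

Filter for entries beginning with "A":
Matches: "ACGTTGA", "AGACA", "AGTCGATT", "AGTGCTGC", "AGTGCTTT", "AGTT"
Count: 6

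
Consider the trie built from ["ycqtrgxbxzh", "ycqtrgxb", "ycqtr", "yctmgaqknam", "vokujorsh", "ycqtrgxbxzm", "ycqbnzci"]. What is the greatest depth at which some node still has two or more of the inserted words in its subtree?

Look for the deepest trie node that still has at least two words in its subtree.
e.g. "ycqtrgxbxzh" and "ycqtrgxbxzm" share the prefix "ycqtrgxbxz" of length 10; no pair shares a longer one.
Longest shared-prefix length: 10

10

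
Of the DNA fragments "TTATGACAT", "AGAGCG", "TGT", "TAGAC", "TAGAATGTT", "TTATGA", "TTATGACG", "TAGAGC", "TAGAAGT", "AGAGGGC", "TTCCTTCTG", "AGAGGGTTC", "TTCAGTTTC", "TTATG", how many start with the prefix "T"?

11

Filter for entries beginning with "T":
Matches: "TAGAAGT", "TAGAATGTT", "TAGAC", "TAGAGC", "TGT", "TTATG", "TTATGA", "TTATGACAT", "TTATGACG", "TTCAGTTTC", "TTCCTTCTG"
Count: 11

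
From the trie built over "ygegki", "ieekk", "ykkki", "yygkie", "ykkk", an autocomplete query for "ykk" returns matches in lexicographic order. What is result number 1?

Filter for "ykk…" and sort: "ykkk", "ykkki"
The 1st is ykkk.

ykkk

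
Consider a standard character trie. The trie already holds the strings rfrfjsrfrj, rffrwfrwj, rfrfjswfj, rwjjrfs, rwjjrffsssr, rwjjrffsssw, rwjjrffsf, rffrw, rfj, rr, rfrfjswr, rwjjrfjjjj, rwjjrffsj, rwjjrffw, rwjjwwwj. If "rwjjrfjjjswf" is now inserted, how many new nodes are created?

Walking "rwjjrfjjjswf" from the root, the first 9 characters ("rwjjrfjjj") follow existing edges; "s" is the first miss.
New nodes needed: |"rwjjrfjjjswf"| − 9 = 12 − 9 = 3.

3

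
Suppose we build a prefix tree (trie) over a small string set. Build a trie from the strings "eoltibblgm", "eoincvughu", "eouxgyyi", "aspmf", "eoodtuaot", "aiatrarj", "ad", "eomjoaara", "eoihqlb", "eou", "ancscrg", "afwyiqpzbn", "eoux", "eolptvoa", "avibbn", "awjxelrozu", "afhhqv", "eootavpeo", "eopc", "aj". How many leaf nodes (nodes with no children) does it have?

18

A leaf is a node with no children — equivalently, the end of a word that is not a proper prefix of any other stored word.
Those words: "ad", "afhhqv", "afwyiqpzbn", "aiatrarj", "aj", "ancscrg", "aspmf", "avibbn", "awjxelrozu", "eoihqlb", "eoincvughu", "eolptvoa", "eoltibblgm", "eomjoaara", "eoodtuaot", "eootavpeo", "eopc", "eouxgyyi"
Leaf count: 18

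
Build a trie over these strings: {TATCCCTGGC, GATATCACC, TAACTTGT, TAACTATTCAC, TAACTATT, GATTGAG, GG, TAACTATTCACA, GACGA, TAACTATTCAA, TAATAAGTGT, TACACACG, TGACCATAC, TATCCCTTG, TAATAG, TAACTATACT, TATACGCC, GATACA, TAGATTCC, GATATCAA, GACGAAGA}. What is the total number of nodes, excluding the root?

For each word, the new-node count is its length minus the longest prefix already in the trie:
  "TATCCCTGGC" → 10 new (T, A, T, C, C, C, T, G, G, C)
  "GATATCACC" → 9 new (G, A, T, A, T, C, A, C, C)
  "TAACTTGT" → prefix "TA" already present; 6 new (A, C, T, T, G, T)
  "TAACTATTCAC" → prefix "TAACT" already present; 6 new (A, T, T, C, A, C)
  "TAACTATT" → prefix "TAACTATT" already present; 0 new (none)
  "GATTGAG" → prefix "GAT" already present; 4 new (T, G, A, G)
  "GG" → prefix "G" already present; 1 new (G)
  "TAACTATTCACA" → prefix "TAACTATTCAC" already present; 1 new (A)
  "GACGA" → prefix "GA" already present; 3 new (C, G, A)
  "TAACTATTCAA" → prefix "TAACTATTCA" already present; 1 new (A)
  "TAATAAGTGT" → prefix "TAA" already present; 7 new (T, A, A, G, T, G, T)
  "TACACACG" → prefix "TA" already present; 6 new (C, A, C, A, C, G)
  "TGACCATAC" → prefix "T" already present; 8 new (G, A, C, C, A, T, A, C)
  "TATCCCTTG" → prefix "TATCCCT" already present; 2 new (T, G)
  "TAATAG" → prefix "TAATA" already present; 1 new (G)
  "TAACTATACT" → prefix "TAACTAT" already present; 3 new (A, C, T)
  "TATACGCC" → prefix "TAT" already present; 5 new (A, C, G, C, C)
  "GATACA" → prefix "GATA" already present; 2 new (C, A)
  "TAGATTCC" → prefix "TA" already present; 6 new (G, A, T, T, C, C)
  "GATATCAA" → prefix "GATATCA" already present; 1 new (A)
  "GACGAAGA" → prefix "GACGA" already present; 3 new (A, G, A)
Total nodes = 10 + 9 + 6 + 6 + 0 + 4 + 1 + 1 + 3 + 1 + 7 + 6 + 8 + 2 + 1 + 3 + 5 + 2 + 6 + 1 + 3 = 85

85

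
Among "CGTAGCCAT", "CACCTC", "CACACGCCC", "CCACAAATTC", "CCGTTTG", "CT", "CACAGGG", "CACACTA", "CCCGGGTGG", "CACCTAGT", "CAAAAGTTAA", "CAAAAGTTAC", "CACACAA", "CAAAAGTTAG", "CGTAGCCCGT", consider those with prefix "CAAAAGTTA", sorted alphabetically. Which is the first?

CAAAAGTTAA

Words with prefix "CAAAAGTTA", in lexicographic order: "CAAAAGTTAA", "CAAAAGTTAC", "CAAAAGTTAG"
Position 1: CAAAAGTTAA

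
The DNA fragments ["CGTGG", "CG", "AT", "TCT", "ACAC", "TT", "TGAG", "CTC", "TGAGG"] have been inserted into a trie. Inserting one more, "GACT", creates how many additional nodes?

4

"GACT" shares no prefix with any stored word, so all 4 characters open new nodes.
4 − 0 = 4 new nodes.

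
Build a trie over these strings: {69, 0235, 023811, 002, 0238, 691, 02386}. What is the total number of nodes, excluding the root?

13

Trie structure (* marks end of a word):
(root)
├─ 0
│  ├─ 0
│  │  └─ 2 *
│  └─ 2
│     └─ 3
│        ├─ 5 *
│        └─ 8 *
│           ├─ 1
│           │  └─ 1 *
│           └─ 6 *
└─ 6
   └─ 9 *
      └─ 1 *
Counting every labelled node above: 13.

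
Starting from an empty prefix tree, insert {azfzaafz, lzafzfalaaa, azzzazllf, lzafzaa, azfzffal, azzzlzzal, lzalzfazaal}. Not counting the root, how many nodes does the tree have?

For each word, the new-node count is its length minus the longest prefix already in the trie:
  "azfzaafz" → 8 new (a, z, f, z, a, a, f, z)
  "lzafzfalaaa" → 11 new (l, z, a, f, z, f, a, l, a, a, a)
  "azzzazllf" → prefix "az" already present; 7 new (z, z, a, z, l, l, f)
  "lzafzaa" → prefix "lzafz" already present; 2 new (a, a)
  "azfzffal" → prefix "azfz" already present; 4 new (f, f, a, l)
  "azzzlzzal" → prefix "azzz" already present; 5 new (l, z, z, a, l)
  "lzalzfazaal" → prefix "lza" already present; 8 new (l, z, f, a, z, a, a, l)
Total nodes = 8 + 11 + 7 + 2 + 4 + 5 + 8 = 45

45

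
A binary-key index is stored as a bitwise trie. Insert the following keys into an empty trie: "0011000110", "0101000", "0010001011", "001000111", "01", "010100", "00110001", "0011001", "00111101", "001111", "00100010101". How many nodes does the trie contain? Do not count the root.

32

Insert word by word; a character creates a node only if that edge doesn't already exist:
  "0011000110" → 10 new (0, 0, 1, 1, 0, 0, 0, 1, 1, 0)
  "0101000" → prefix "0" already present; 6 new (1, 0, 1, 0, 0, 0)
  "0010001011" → prefix "001" already present; 7 new (0, 0, 0, 1, 0, 1, 1)
  "001000111" → prefix "0010001" already present; 2 new (1, 1)
  "01" → prefix "01" already present; 0 new (none)
  "010100" → prefix "010100" already present; 0 new (none)
  "00110001" → prefix "00110001" already present; 0 new (none)
  "0011001" → prefix "001100" already present; 1 new (1)
  "00111101" → prefix "0011" already present; 4 new (1, 1, 0, 1)
  "001111" → prefix "001111" already present; 0 new (none)
  "00100010101" → prefix "001000101" already present; 2 new (0, 1)
Total nodes = 10 + 6 + 7 + 2 + 0 + 0 + 0 + 1 + 4 + 0 + 2 = 32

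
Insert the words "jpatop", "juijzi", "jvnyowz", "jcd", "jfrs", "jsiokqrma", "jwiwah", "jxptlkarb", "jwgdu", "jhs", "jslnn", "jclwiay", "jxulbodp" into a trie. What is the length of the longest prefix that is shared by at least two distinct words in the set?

2

The deepest shared node is where two words last agree before diverging.
"jcd" and "jclwiay" agree on "jc" (2 characters) before diverging; nothing deeper is shared.
Longest shared-prefix length: 2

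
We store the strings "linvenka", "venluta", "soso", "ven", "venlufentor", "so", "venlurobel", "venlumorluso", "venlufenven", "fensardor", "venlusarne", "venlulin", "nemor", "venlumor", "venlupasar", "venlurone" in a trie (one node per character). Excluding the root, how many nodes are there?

69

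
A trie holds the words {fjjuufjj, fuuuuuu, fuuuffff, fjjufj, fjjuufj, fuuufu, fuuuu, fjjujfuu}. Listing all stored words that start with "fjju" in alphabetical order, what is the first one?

fjjufj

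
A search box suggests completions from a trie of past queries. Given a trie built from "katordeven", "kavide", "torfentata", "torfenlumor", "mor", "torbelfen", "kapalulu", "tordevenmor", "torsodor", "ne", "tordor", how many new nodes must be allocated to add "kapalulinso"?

"kapalul" is already a path in the trie; the remaining "inso" must be added.
New nodes needed: |"kapalulinso"| − 7 = 11 − 7 = 4.

4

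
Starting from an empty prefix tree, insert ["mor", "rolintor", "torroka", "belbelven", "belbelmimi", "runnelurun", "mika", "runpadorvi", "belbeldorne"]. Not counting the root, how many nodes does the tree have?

55

Insert word by word; a character creates a node only if that edge doesn't already exist:
  "mor" → 3 new (m, o, r)
  "rolintor" → 8 new (r, o, l, i, n, t, o, r)
  "torroka" → 7 new (t, o, r, r, o, k, a)
  "belbelven" → 9 new (b, e, l, b, e, l, v, e, n)
  "belbelmimi" → prefix "belbel" already present; 4 new (m, i, m, i)
  "runnelurun" → prefix "r" already present; 9 new (u, n, n, e, l, u, r, u, n)
  "mika" → prefix "m" already present; 3 new (i, k, a)
  "runpadorvi" → prefix "run" already present; 7 new (p, a, d, o, r, v, i)
  "belbeldorne" → prefix "belbel" already present; 5 new (d, o, r, n, e)
Total nodes = 3 + 8 + 7 + 9 + 4 + 9 + 3 + 7 + 5 = 55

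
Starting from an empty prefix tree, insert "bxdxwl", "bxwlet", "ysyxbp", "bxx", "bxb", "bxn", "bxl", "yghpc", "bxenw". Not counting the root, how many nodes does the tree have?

27

For each word, the new-node count is its length minus the longest prefix already in the trie:
  "bxdxwl" → 6 new (b, x, d, x, w, l)
  "bxwlet" → prefix "bx" already present; 4 new (w, l, e, t)
  "ysyxbp" → 6 new (y, s, y, x, b, p)
  "bxx" → prefix "bx" already present; 1 new (x)
  "bxb" → prefix "bx" already present; 1 new (b)
  "bxn" → prefix "bx" already present; 1 new (n)
  "bxl" → prefix "bx" already present; 1 new (l)
  "yghpc" → prefix "y" already present; 4 new (g, h, p, c)
  "bxenw" → prefix "bx" already present; 3 new (e, n, w)
Total nodes = 6 + 4 + 6 + 1 + 1 + 1 + 1 + 4 + 3 = 27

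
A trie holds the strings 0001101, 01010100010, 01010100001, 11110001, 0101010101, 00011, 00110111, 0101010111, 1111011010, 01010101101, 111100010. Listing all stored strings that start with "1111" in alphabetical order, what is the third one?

DFS of the "1111" subtree visits, in order: "11110001", "111100010", "1111011010"
Position 3: 1111011010

1111011010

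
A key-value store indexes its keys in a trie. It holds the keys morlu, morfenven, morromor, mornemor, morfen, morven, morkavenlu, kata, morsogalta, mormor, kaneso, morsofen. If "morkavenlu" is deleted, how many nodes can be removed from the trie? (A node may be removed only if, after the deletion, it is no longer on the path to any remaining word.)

After clearing the end-marker at "morkavenlu", prune upward until reaching a node still needed by another word.
The suffix "kavenlu" (7 nodes) is used only by "morkavenlu"; the node for "mor" still has the child "l", so pruning stops there.
Nodes removed: 7

7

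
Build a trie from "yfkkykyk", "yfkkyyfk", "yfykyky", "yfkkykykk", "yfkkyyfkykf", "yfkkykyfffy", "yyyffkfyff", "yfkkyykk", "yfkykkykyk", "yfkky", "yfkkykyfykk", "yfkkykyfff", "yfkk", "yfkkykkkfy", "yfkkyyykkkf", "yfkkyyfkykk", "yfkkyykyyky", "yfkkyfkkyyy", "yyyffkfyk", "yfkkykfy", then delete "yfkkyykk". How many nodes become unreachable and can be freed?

1

A node on "yfkkyykk"'s path can go only if nothing else ends at it or branches off below it.
The suffix "k" (1 node) is used only by "yfkkyykk"; the node for "yfkkyyk" still has the child "y", so pruning stops there.
Nodes removed: 1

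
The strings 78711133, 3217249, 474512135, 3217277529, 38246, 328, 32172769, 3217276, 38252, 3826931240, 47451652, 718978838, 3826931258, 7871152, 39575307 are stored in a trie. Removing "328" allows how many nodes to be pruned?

A node on "328"'s path can go only if nothing else ends at it or branches off below it.
The suffix "8" (1 node) is used only by "328"; the node for "32" still has the child "1", so pruning stops there.
Nodes removed: 1

1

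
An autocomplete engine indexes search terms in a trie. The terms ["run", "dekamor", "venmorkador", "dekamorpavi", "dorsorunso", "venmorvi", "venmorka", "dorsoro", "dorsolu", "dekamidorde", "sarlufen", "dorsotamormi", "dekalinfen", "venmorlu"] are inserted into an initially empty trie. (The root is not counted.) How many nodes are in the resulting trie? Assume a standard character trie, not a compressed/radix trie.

68

Count nodes per top-level branch (shared prefixes stored once):
  'd'-branch (dekalinfen, dekamidorde, dekamor, dekamorpavi, dorsolu, dorsoro, dorsorunso, dorsotamormi): 42 nodes
  'r'-branch (run): 3 nodes
  's'-branch (sarlufen): 8 nodes
  'v'-branch (venmorka, venmorkador, venmorlu, venmorvi): 15 nodes
Sum: 68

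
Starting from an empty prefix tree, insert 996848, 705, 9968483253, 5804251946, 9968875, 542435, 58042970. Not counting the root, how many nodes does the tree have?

34

Count nodes per top-level branch (shared prefixes stored once):
  '5'-branch (542435, 5804251946, 58042970): 18 nodes
  '7'-branch (705): 3 nodes
  '9'-branch (996848, 9968483253, 9968875): 13 nodes
Sum: 34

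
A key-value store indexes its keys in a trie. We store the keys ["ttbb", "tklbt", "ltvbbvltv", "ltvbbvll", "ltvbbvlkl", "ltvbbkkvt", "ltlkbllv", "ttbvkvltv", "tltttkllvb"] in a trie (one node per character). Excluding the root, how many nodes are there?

45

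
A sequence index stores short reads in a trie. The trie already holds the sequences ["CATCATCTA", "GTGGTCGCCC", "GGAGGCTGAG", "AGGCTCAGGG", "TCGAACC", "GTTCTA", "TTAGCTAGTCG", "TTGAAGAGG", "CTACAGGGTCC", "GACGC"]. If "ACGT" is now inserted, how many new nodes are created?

The longest prefix of "ACGT" already in the trie is "A" (length 1).
New nodes needed: |"ACGT"| − 1 = 4 − 1 = 3.

3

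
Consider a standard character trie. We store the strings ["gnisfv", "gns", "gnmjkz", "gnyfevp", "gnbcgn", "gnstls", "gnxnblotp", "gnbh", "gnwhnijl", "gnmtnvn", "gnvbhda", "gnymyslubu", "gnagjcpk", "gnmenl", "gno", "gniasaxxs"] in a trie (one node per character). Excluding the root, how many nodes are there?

69

For each word, the new-node count is its length minus the longest prefix already in the trie:
  "gnisfv" → 6 new (g, n, i, s, f, v)
  "gns" → prefix "gn" already present; 1 new (s)
  "gnmjkz" → prefix "gn" already present; 4 new (m, j, k, z)
  "gnyfevp" → prefix "gn" already present; 5 new (y, f, e, v, p)
  "gnbcgn" → prefix "gn" already present; 4 new (b, c, g, n)
  "gnstls" → prefix "gns" already present; 3 new (t, l, s)
  "gnxnblotp" → prefix "gn" already present; 7 new (x, n, b, l, o, t, p)
  "gnbh" → prefix "gnb" already present; 1 new (h)
  "gnwhnijl" → prefix "gn" already present; 6 new (w, h, n, i, j, l)
  "gnmtnvn" → prefix "gnm" already present; 4 new (t, n, v, n)
  "gnvbhda" → prefix "gn" already present; 5 new (v, b, h, d, a)
  "gnymyslubu" → prefix "gny" already present; 7 new (m, y, s, l, u, b, u)
  "gnagjcpk" → prefix "gn" already present; 6 new (a, g, j, c, p, k)
  "gnmenl" → prefix "gnm" already present; 3 new (e, n, l)
  "gno" → prefix "gn" already present; 1 new (o)
  "gniasaxxs" → prefix "gni" already present; 6 new (a, s, a, x, x, s)
Total nodes = 6 + 1 + 4 + 5 + 4 + 3 + 7 + 1 + 6 + 4 + 5 + 7 + 6 + 3 + 1 + 6 = 69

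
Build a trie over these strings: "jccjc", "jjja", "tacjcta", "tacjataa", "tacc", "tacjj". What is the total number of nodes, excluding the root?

21

For each word, the new-node count is its length minus the longest prefix already in the trie:
  "jccjc" → 5 new (j, c, c, j, c)
  "jjja" → prefix "j" already present; 3 new (j, j, a)
  "tacjcta" → 7 new (t, a, c, j, c, t, a)
  "tacjataa" → prefix "tacj" already present; 4 new (a, t, a, a)
  "tacc" → prefix "tac" already present; 1 new (c)
  "tacjj" → prefix "tacj" already present; 1 new (j)
Total nodes = 5 + 3 + 7 + 4 + 1 + 1 = 21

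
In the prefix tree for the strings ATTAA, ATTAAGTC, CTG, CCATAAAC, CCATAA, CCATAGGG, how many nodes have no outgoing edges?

4

A leaf is a node with no children — equivalently, the end of a word that is not a proper prefix of any other stored word.
Those words: "ATTAAGTC", "CCATAAAC", "CCATAGGG", "CTG"
Leaf count: 4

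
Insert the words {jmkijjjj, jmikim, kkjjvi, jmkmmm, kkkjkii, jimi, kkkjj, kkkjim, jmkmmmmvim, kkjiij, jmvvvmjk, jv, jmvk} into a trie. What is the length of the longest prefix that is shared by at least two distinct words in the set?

6

The deepest shared node is where two words last agree before diverging.
e.g. "jmkmmm" and "jmkmmmmvim" share the prefix "jmkmmm" of length 6; no pair shares a longer one.
Longest shared-prefix length: 6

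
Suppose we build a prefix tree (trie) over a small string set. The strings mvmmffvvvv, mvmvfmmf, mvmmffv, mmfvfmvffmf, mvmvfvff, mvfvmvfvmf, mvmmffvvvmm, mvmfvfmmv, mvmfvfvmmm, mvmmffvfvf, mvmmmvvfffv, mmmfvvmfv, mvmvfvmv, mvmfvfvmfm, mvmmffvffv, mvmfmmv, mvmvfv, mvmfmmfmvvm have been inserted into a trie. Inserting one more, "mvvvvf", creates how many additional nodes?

4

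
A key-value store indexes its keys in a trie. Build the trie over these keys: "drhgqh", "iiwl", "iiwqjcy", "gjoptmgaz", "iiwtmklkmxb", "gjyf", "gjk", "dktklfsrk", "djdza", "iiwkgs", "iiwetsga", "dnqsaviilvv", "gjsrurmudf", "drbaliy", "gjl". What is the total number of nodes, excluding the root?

For each word, the new-node count is its length minus the longest prefix already in the trie:
  "drhgqh" → 6 new (d, r, h, g, q, h)
  "iiwl" → 4 new (i, i, w, l)
  "iiwqjcy" → prefix "iiw" already present; 4 new (q, j, c, y)
  "gjoptmgaz" → 9 new (g, j, o, p, t, m, g, a, z)
  "iiwtmklkmxb" → prefix "iiw" already present; 8 new (t, m, k, l, k, m, x, b)
  "gjyf" → prefix "gj" already present; 2 new (y, f)
  "gjk" → prefix "gj" already present; 1 new (k)
  "dktklfsrk" → prefix "d" already present; 8 new (k, t, k, l, f, s, r, k)
  "djdza" → prefix "d" already present; 4 new (j, d, z, a)
  "iiwkgs" → prefix "iiw" already present; 3 new (k, g, s)
  "iiwetsga" → prefix "iiw" already present; 5 new (e, t, s, g, a)
  "dnqsaviilvv" → prefix "d" already present; 10 new (n, q, s, a, v, i, i, l, v, v)
  "gjsrurmudf" → prefix "gj" already present; 8 new (s, r, u, r, m, u, d, f)
  "drbaliy" → prefix "dr" already present; 5 new (b, a, l, i, y)
  "gjl" → prefix "gj" already present; 1 new (l)
Total nodes = 6 + 4 + 4 + 9 + 8 + 2 + 1 + 8 + 4 + 3 + 5 + 10 + 8 + 5 + 1 = 78

78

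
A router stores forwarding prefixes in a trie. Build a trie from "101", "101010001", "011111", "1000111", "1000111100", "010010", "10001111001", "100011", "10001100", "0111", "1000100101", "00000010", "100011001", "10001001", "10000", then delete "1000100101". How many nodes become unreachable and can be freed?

A node on "1000100101"'s path can go only if nothing else ends at it or branches off below it.
The suffix "01" (2 nodes) is used only by "1000100101"; "10001001" is itself a stored word, so pruning stops there.
Nodes removed: 2

2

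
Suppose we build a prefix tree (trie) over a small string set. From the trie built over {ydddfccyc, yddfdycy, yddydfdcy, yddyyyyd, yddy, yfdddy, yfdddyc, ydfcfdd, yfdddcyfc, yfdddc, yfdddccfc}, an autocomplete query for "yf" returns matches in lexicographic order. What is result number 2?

yfdddccfc

Words with prefix "yf", in lexicographic order: "yfdddc", "yfdddccfc", "yfdddcyfc", "yfdddy", "yfdddyc"
Position 2: yfdddccfc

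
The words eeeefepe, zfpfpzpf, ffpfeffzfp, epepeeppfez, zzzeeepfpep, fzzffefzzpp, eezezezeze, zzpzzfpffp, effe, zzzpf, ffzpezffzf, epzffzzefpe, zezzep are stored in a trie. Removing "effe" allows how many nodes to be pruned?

A node on "effe"'s path can go only if nothing else ends at it or branches off below it.
The suffix "ffe" (3 nodes) is used only by "effe"; the node for "e" still has the child "e", so pruning stops there.
Nodes removed: 3

3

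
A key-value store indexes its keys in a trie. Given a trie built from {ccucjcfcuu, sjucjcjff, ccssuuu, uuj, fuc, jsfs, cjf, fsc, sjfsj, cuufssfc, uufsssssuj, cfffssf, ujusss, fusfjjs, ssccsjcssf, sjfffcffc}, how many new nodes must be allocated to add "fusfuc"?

2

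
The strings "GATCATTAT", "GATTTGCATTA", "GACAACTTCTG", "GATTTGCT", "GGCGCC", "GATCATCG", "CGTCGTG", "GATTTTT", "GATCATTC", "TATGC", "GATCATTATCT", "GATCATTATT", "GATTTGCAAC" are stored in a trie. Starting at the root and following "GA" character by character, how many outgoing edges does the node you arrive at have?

Follow the path "GA" to its node, then look at its outgoing edges.
Distinct next characters after "GA": C, T.
That node has 2 child edges.

2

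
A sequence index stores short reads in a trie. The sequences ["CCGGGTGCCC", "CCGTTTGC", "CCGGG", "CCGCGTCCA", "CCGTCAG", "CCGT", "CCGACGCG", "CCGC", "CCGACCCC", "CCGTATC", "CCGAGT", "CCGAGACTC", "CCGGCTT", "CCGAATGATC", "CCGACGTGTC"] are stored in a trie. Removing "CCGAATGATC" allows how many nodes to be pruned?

Walk "CCGAATGATC" from the leaf back toward the root, removing each node that no remaining word uses.
The suffix "ATGATC" (6 nodes) is used only by "CCGAATGATC"; the node for "CCGA" still has the child "C", so pruning stops there.
Nodes removed: 6

6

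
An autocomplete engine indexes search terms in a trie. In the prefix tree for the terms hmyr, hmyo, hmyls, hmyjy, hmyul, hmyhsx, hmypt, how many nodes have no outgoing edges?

7

Leaves are exactly the stored words that no other stored word extends.
Those words: "hmyhsx", "hmyjy", "hmyls", "hmyo", "hmypt", "hmyr", "hmyul"
Leaf count: 7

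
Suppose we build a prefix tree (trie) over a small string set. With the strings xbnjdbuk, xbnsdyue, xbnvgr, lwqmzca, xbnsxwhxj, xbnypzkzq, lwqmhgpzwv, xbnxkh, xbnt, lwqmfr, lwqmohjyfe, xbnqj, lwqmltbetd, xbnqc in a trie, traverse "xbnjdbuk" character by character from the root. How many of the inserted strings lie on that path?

1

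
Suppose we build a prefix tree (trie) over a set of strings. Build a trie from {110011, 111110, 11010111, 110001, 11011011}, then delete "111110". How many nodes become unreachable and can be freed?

4

After clearing the end-marker at "111110", prune upward until reaching a node still needed by another word.
The suffix "1110" (4 nodes) is used only by "111110"; the node for "11" still has the child "0", so pruning stops there.
Nodes removed: 4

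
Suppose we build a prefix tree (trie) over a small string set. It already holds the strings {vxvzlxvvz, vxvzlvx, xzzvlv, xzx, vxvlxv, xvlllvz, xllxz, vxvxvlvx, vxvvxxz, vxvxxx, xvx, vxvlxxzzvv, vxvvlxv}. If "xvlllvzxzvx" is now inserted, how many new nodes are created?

4

The longest prefix of "xvlllvzxzvx" already in the trie is "xvlllvz" (length 7).
Each of the 4 remaining characters creates one node.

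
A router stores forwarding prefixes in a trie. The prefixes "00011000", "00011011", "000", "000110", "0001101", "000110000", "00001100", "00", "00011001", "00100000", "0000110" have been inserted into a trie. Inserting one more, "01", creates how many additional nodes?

1

"0" is already a path in the trie; the remaining "1" must be added.
Each of the 1 remaining characters creates one node.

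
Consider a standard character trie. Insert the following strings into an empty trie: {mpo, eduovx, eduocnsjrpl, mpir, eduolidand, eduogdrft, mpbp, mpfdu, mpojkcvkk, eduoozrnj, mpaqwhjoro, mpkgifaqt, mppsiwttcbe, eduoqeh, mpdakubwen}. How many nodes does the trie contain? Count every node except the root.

80

For each word, the new-node count is its length minus the longest prefix already in the trie:
  "mpo" → 3 new (m, p, o)
  "eduovx" → 6 new (e, d, u, o, v, x)
  "eduocnsjrpl" → prefix "eduo" already present; 7 new (c, n, s, j, r, p, l)
  "mpir" → prefix "mp" already present; 2 new (i, r)
  "eduolidand" → prefix "eduo" already present; 6 new (l, i, d, a, n, d)
  "eduogdrft" → prefix "eduo" already present; 5 new (g, d, r, f, t)
  "mpbp" → prefix "mp" already present; 2 new (b, p)
  "mpfdu" → prefix "mp" already present; 3 new (f, d, u)
  "mpojkcvkk" → prefix "mpo" already present; 6 new (j, k, c, v, k, k)
  "eduoozrnj" → prefix "eduo" already present; 5 new (o, z, r, n, j)
  "mpaqwhjoro" → prefix "mp" already present; 8 new (a, q, w, h, j, o, r, o)
  "mpkgifaqt" → prefix "mp" already present; 7 new (k, g, i, f, a, q, t)
  "mppsiwttcbe" → prefix "mp" already present; 9 new (p, s, i, w, t, t, c, b, e)
  "eduoqeh" → prefix "eduo" already present; 3 new (q, e, h)
  "mpdakubwen" → prefix "mp" already present; 8 new (d, a, k, u, b, w, e, n)
Total nodes = 3 + 6 + 7 + 2 + 6 + 5 + 2 + 3 + 6 + 5 + 8 + 7 + 9 + 3 + 8 = 80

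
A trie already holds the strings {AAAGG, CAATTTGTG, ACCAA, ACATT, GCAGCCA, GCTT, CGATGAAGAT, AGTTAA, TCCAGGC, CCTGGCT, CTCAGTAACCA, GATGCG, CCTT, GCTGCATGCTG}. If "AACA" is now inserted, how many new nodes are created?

2

Walking "AACA" from the root, the first 2 characters ("AA") follow existing edges; "C" is the first miss.
New nodes needed: |"AACA"| − 2 = 4 − 2 = 2.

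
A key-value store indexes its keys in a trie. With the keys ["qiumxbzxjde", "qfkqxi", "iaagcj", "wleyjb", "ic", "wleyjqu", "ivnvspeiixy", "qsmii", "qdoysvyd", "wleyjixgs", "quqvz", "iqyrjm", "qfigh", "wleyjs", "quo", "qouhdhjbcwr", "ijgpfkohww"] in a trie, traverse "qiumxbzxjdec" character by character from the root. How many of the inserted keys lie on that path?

1

Check each prefix of "qiumxbzxjdec" against the stored set — each match is an end-marker on the path.
Prefixes of the query that are stored words: "qiumxbzxjde"
Count: 1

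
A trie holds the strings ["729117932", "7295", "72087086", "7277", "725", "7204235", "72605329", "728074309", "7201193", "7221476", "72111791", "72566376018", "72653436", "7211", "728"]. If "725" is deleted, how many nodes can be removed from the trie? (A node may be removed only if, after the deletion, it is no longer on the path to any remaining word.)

0

A node on "725"'s path can go only if nothing else ends at it or branches off below it.
Every node on "725" is still needed (e.g. by "72566376018"), so nothing is freed.
Nodes removed: 0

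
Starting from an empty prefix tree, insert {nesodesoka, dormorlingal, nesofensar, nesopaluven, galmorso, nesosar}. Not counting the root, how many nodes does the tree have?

Insert word by word; a character creates a node only if that edge doesn't already exist:
  "nesodesoka" → 10 new (n, e, s, o, d, e, s, o, k, a)
  "dormorlingal" → 12 new (d, o, r, m, o, r, l, i, n, g, a, l)
  "nesofensar" → prefix "neso" already present; 6 new (f, e, n, s, a, r)
  "nesopaluven" → prefix "neso" already present; 7 new (p, a, l, u, v, e, n)
  "galmorso" → 8 new (g, a, l, m, o, r, s, o)
  "nesosar" → prefix "neso" already present; 3 new (s, a, r)
Total nodes = 10 + 12 + 6 + 7 + 8 + 3 = 46

46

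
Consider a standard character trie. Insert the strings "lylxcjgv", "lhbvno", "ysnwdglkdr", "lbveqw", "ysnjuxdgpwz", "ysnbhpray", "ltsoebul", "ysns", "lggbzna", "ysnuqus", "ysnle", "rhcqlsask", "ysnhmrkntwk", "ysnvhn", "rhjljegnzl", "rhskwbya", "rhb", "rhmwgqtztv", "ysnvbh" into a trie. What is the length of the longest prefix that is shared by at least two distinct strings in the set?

The deepest shared node is where two words last agree before diverging.
e.g. "ysnvbh" and "ysnvhn" share the prefix "ysnv" of length 4; no pair shares a longer one.
Longest shared-prefix length: 4

4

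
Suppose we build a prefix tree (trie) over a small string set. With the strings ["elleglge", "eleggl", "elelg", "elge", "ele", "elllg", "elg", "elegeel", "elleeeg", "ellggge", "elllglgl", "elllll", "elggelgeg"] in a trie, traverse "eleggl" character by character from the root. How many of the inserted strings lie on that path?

Check each prefix of "eleggl" against the stored set — each match is an end-marker on the path.
Prefixes of the query that are stored words: "ele", "eleggl"
Count: 2

2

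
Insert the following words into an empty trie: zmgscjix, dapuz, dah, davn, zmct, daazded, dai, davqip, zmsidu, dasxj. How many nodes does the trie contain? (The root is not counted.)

Trace insertions, counting only characters that open a new branch:
  "zmgscjix" → 8 new (z, m, g, s, c, j, i, x)
  "dapuz" → 5 new (d, a, p, u, z)
  "dah" → prefix "da" already present; 1 new (h)
  "davn" → prefix "da" already present; 2 new (v, n)
  "zmct" → prefix "zm" already present; 2 new (c, t)
  "daazded" → prefix "da" already present; 5 new (a, z, d, e, d)
  "dai" → prefix "da" already present; 1 new (i)
  "davqip" → prefix "dav" already present; 3 new (q, i, p)
  "zmsidu" → prefix "zm" already present; 4 new (s, i, d, u)
  "dasxj" → prefix "da" already present; 3 new (s, x, j)
Total nodes = 8 + 5 + 1 + 2 + 2 + 5 + 1 + 3 + 4 + 3 = 34

34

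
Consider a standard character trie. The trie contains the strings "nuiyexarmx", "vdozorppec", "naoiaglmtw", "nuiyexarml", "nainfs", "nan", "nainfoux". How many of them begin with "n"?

Walk to "n"; the words in its subtree are exactly those with that prefix.
Words under "n": nainfoux, nainfs, nan, naoiaglmtw, nuiyexarml, nuiyexarmx
Count: 6

6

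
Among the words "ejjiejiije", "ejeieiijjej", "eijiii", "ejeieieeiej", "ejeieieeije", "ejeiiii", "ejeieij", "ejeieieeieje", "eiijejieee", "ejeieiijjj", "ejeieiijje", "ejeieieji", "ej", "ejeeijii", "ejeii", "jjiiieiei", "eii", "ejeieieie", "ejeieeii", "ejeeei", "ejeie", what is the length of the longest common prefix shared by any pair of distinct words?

11

Equivalently: take the maximum, over all pairs, of their longest common prefix length.
"ejeieieeiej" and "ejeieieeieje" agree on "ejeieieeiej" (11 characters) before diverging; nothing deeper is shared.
Longest shared-prefix length: 11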